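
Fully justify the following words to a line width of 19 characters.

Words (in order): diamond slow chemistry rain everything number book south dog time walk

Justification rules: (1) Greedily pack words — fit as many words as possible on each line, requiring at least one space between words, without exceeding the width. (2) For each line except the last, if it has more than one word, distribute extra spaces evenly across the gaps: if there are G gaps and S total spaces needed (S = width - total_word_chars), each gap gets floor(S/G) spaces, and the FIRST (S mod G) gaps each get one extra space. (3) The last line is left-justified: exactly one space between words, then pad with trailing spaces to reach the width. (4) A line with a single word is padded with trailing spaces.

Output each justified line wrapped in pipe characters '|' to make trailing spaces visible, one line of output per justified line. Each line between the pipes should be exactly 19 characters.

Line 1: ['diamond', 'slow'] (min_width=12, slack=7)
Line 2: ['chemistry', 'rain'] (min_width=14, slack=5)
Line 3: ['everything', 'number'] (min_width=17, slack=2)
Line 4: ['book', 'south', 'dog', 'time'] (min_width=19, slack=0)
Line 5: ['walk'] (min_width=4, slack=15)

Answer: |diamond        slow|
|chemistry      rain|
|everything   number|
|book south dog time|
|walk               |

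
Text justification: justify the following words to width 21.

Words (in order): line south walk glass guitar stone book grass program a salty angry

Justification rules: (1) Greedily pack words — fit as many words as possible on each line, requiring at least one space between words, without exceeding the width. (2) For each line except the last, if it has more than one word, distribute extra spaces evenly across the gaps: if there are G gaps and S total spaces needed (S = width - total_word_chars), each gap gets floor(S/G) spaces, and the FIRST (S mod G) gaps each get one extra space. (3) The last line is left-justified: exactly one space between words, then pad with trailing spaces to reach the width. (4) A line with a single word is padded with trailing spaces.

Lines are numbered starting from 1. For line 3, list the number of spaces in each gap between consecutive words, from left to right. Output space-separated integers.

Line 1: ['line', 'south', 'walk', 'glass'] (min_width=21, slack=0)
Line 2: ['guitar', 'stone', 'book'] (min_width=17, slack=4)
Line 3: ['grass', 'program', 'a', 'salty'] (min_width=21, slack=0)
Line 4: ['angry'] (min_width=5, slack=16)

Answer: 1 1 1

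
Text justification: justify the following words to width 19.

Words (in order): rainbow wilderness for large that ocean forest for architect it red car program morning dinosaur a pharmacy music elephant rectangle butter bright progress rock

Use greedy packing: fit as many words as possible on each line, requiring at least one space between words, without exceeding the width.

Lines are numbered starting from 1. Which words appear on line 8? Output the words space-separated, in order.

Line 1: ['rainbow', 'wilderness'] (min_width=18, slack=1)
Line 2: ['for', 'large', 'that'] (min_width=14, slack=5)
Line 3: ['ocean', 'forest', 'for'] (min_width=16, slack=3)
Line 4: ['architect', 'it', 'red'] (min_width=16, slack=3)
Line 5: ['car', 'program', 'morning'] (min_width=19, slack=0)
Line 6: ['dinosaur', 'a', 'pharmacy'] (min_width=19, slack=0)
Line 7: ['music', 'elephant'] (min_width=14, slack=5)
Line 8: ['rectangle', 'butter'] (min_width=16, slack=3)
Line 9: ['bright', 'progress'] (min_width=15, slack=4)
Line 10: ['rock'] (min_width=4, slack=15)

Answer: rectangle butter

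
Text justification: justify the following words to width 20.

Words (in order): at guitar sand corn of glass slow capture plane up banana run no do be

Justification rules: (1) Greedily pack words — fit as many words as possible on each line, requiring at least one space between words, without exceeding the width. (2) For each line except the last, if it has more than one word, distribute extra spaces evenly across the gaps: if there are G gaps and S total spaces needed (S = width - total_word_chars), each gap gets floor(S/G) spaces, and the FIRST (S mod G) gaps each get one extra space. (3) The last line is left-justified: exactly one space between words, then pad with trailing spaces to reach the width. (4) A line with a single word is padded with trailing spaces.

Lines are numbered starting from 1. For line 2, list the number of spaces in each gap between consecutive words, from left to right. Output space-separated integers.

Answer: 5 4

Derivation:
Line 1: ['at', 'guitar', 'sand', 'corn'] (min_width=19, slack=1)
Line 2: ['of', 'glass', 'slow'] (min_width=13, slack=7)
Line 3: ['capture', 'plane', 'up'] (min_width=16, slack=4)
Line 4: ['banana', 'run', 'no', 'do', 'be'] (min_width=19, slack=1)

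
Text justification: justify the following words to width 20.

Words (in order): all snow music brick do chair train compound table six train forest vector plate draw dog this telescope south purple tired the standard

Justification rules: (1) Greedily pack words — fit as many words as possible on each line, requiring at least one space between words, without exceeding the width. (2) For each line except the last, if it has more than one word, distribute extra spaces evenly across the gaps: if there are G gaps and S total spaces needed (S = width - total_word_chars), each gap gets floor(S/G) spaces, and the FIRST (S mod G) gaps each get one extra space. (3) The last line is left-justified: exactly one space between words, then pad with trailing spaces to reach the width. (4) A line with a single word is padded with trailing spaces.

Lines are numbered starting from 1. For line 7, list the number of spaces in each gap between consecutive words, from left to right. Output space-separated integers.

Line 1: ['all', 'snow', 'music', 'brick'] (min_width=20, slack=0)
Line 2: ['do', 'chair', 'train'] (min_width=14, slack=6)
Line 3: ['compound', 'table', 'six'] (min_width=18, slack=2)
Line 4: ['train', 'forest', 'vector'] (min_width=19, slack=1)
Line 5: ['plate', 'draw', 'dog', 'this'] (min_width=19, slack=1)
Line 6: ['telescope', 'south'] (min_width=15, slack=5)
Line 7: ['purple', 'tired', 'the'] (min_width=16, slack=4)
Line 8: ['standard'] (min_width=8, slack=12)

Answer: 3 3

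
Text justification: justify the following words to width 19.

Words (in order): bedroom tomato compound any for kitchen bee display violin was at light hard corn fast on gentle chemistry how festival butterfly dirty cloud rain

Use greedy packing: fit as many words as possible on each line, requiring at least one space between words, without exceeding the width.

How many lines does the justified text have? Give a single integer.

Answer: 9

Derivation:
Line 1: ['bedroom', 'tomato'] (min_width=14, slack=5)
Line 2: ['compound', 'any', 'for'] (min_width=16, slack=3)
Line 3: ['kitchen', 'bee', 'display'] (min_width=19, slack=0)
Line 4: ['violin', 'was', 'at', 'light'] (min_width=19, slack=0)
Line 5: ['hard', 'corn', 'fast', 'on'] (min_width=17, slack=2)
Line 6: ['gentle', 'chemistry'] (min_width=16, slack=3)
Line 7: ['how', 'festival'] (min_width=12, slack=7)
Line 8: ['butterfly', 'dirty'] (min_width=15, slack=4)
Line 9: ['cloud', 'rain'] (min_width=10, slack=9)
Total lines: 9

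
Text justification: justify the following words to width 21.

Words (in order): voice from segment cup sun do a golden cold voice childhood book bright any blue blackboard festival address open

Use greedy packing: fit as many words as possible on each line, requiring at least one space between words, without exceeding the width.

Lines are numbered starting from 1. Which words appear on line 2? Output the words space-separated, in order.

Answer: cup sun do a golden

Derivation:
Line 1: ['voice', 'from', 'segment'] (min_width=18, slack=3)
Line 2: ['cup', 'sun', 'do', 'a', 'golden'] (min_width=19, slack=2)
Line 3: ['cold', 'voice', 'childhood'] (min_width=20, slack=1)
Line 4: ['book', 'bright', 'any', 'blue'] (min_width=20, slack=1)
Line 5: ['blackboard', 'festival'] (min_width=19, slack=2)
Line 6: ['address', 'open'] (min_width=12, slack=9)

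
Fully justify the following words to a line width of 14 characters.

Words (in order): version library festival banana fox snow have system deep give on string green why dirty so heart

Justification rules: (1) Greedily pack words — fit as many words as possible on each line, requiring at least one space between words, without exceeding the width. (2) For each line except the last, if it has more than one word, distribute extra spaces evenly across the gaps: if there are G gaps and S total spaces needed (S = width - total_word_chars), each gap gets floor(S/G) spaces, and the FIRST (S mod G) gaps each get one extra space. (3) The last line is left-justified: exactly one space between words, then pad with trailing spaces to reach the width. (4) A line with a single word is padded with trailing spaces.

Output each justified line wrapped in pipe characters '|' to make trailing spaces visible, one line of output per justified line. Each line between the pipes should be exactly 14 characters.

Line 1: ['version'] (min_width=7, slack=7)
Line 2: ['library'] (min_width=7, slack=7)
Line 3: ['festival'] (min_width=8, slack=6)
Line 4: ['banana', 'fox'] (min_width=10, slack=4)
Line 5: ['snow', 'have'] (min_width=9, slack=5)
Line 6: ['system', 'deep'] (min_width=11, slack=3)
Line 7: ['give', 'on', 'string'] (min_width=14, slack=0)
Line 8: ['green', 'why'] (min_width=9, slack=5)
Line 9: ['dirty', 'so', 'heart'] (min_width=14, slack=0)

Answer: |version       |
|library       |
|festival      |
|banana     fox|
|snow      have|
|system    deep|
|give on string|
|green      why|
|dirty so heart|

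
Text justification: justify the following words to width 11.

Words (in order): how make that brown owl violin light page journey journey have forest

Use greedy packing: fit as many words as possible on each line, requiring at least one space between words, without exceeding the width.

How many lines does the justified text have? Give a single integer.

Answer: 7

Derivation:
Line 1: ['how', 'make'] (min_width=8, slack=3)
Line 2: ['that', 'brown'] (min_width=10, slack=1)
Line 3: ['owl', 'violin'] (min_width=10, slack=1)
Line 4: ['light', 'page'] (min_width=10, slack=1)
Line 5: ['journey'] (min_width=7, slack=4)
Line 6: ['journey'] (min_width=7, slack=4)
Line 7: ['have', 'forest'] (min_width=11, slack=0)
Total lines: 7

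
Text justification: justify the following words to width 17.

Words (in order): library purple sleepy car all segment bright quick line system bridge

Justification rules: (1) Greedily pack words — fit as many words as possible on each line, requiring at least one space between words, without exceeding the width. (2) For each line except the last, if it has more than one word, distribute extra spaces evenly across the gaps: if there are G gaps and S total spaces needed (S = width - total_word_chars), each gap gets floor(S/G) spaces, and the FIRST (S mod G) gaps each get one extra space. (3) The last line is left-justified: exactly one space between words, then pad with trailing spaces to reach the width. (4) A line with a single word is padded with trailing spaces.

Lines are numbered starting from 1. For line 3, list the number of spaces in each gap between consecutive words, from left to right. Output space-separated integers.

Answer: 4

Derivation:
Line 1: ['library', 'purple'] (min_width=14, slack=3)
Line 2: ['sleepy', 'car', 'all'] (min_width=14, slack=3)
Line 3: ['segment', 'bright'] (min_width=14, slack=3)
Line 4: ['quick', 'line', 'system'] (min_width=17, slack=0)
Line 5: ['bridge'] (min_width=6, slack=11)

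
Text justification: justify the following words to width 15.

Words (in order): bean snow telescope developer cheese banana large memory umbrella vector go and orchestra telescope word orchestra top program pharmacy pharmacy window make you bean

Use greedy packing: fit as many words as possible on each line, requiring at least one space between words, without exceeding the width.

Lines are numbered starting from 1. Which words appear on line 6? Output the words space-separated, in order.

Answer: umbrella vector

Derivation:
Line 1: ['bean', 'snow'] (min_width=9, slack=6)
Line 2: ['telescope'] (min_width=9, slack=6)
Line 3: ['developer'] (min_width=9, slack=6)
Line 4: ['cheese', 'banana'] (min_width=13, slack=2)
Line 5: ['large', 'memory'] (min_width=12, slack=3)
Line 6: ['umbrella', 'vector'] (min_width=15, slack=0)
Line 7: ['go', 'and'] (min_width=6, slack=9)
Line 8: ['orchestra'] (min_width=9, slack=6)
Line 9: ['telescope', 'word'] (min_width=14, slack=1)
Line 10: ['orchestra', 'top'] (min_width=13, slack=2)
Line 11: ['program'] (min_width=7, slack=8)
Line 12: ['pharmacy'] (min_width=8, slack=7)
Line 13: ['pharmacy', 'window'] (min_width=15, slack=0)
Line 14: ['make', 'you', 'bean'] (min_width=13, slack=2)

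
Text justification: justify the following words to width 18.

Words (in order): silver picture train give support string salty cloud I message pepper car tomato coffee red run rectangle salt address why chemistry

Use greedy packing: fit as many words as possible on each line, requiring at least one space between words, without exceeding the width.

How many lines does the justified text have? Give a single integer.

Line 1: ['silver', 'picture'] (min_width=14, slack=4)
Line 2: ['train', 'give', 'support'] (min_width=18, slack=0)
Line 3: ['string', 'salty', 'cloud'] (min_width=18, slack=0)
Line 4: ['I', 'message', 'pepper'] (min_width=16, slack=2)
Line 5: ['car', 'tomato', 'coffee'] (min_width=17, slack=1)
Line 6: ['red', 'run', 'rectangle'] (min_width=17, slack=1)
Line 7: ['salt', 'address', 'why'] (min_width=16, slack=2)
Line 8: ['chemistry'] (min_width=9, slack=9)
Total lines: 8

Answer: 8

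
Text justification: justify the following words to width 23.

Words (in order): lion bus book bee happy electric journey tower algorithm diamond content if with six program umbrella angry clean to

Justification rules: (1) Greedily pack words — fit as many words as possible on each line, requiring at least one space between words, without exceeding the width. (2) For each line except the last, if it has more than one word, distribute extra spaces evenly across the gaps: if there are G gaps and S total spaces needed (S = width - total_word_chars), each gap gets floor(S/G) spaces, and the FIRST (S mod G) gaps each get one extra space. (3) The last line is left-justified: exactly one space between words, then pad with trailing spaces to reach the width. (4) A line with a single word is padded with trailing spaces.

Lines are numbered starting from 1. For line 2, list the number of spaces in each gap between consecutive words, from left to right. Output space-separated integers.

Answer: 2 1

Derivation:
Line 1: ['lion', 'bus', 'book', 'bee', 'happy'] (min_width=23, slack=0)
Line 2: ['electric', 'journey', 'tower'] (min_width=22, slack=1)
Line 3: ['algorithm', 'diamond'] (min_width=17, slack=6)
Line 4: ['content', 'if', 'with', 'six'] (min_width=19, slack=4)
Line 5: ['program', 'umbrella', 'angry'] (min_width=22, slack=1)
Line 6: ['clean', 'to'] (min_width=8, slack=15)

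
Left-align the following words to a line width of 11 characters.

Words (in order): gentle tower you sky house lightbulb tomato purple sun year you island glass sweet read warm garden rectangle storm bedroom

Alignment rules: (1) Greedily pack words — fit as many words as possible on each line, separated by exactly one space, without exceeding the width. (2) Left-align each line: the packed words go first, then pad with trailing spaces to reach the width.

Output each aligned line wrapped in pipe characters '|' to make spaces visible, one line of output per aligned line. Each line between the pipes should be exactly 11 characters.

Line 1: ['gentle'] (min_width=6, slack=5)
Line 2: ['tower', 'you'] (min_width=9, slack=2)
Line 3: ['sky', 'house'] (min_width=9, slack=2)
Line 4: ['lightbulb'] (min_width=9, slack=2)
Line 5: ['tomato'] (min_width=6, slack=5)
Line 6: ['purple', 'sun'] (min_width=10, slack=1)
Line 7: ['year', 'you'] (min_width=8, slack=3)
Line 8: ['island'] (min_width=6, slack=5)
Line 9: ['glass', 'sweet'] (min_width=11, slack=0)
Line 10: ['read', 'warm'] (min_width=9, slack=2)
Line 11: ['garden'] (min_width=6, slack=5)
Line 12: ['rectangle'] (min_width=9, slack=2)
Line 13: ['storm'] (min_width=5, slack=6)
Line 14: ['bedroom'] (min_width=7, slack=4)

Answer: |gentle     |
|tower you  |
|sky house  |
|lightbulb  |
|tomato     |
|purple sun |
|year you   |
|island     |
|glass sweet|
|read warm  |
|garden     |
|rectangle  |
|storm      |
|bedroom    |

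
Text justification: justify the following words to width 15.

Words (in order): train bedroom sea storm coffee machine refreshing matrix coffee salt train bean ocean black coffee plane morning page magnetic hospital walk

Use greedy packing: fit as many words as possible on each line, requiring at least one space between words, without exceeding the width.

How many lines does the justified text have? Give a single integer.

Line 1: ['train', 'bedroom'] (min_width=13, slack=2)
Line 2: ['sea', 'storm'] (min_width=9, slack=6)
Line 3: ['coffee', 'machine'] (min_width=14, slack=1)
Line 4: ['refreshing'] (min_width=10, slack=5)
Line 5: ['matrix', 'coffee'] (min_width=13, slack=2)
Line 6: ['salt', 'train', 'bean'] (min_width=15, slack=0)
Line 7: ['ocean', 'black'] (min_width=11, slack=4)
Line 8: ['coffee', 'plane'] (min_width=12, slack=3)
Line 9: ['morning', 'page'] (min_width=12, slack=3)
Line 10: ['magnetic'] (min_width=8, slack=7)
Line 11: ['hospital', 'walk'] (min_width=13, slack=2)
Total lines: 11

Answer: 11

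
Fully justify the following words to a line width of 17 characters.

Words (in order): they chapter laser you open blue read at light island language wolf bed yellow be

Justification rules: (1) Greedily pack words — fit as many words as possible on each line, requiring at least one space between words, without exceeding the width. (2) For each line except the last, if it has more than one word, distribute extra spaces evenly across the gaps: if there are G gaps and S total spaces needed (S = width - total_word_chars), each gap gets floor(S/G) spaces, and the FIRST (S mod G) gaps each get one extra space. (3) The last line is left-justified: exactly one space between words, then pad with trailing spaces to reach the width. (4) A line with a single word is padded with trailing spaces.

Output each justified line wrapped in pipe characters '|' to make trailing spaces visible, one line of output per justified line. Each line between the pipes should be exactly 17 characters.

Answer: |they      chapter|
|laser   you  open|
|blue    read   at|
|light      island|
|language wolf bed|
|yellow be        |

Derivation:
Line 1: ['they', 'chapter'] (min_width=12, slack=5)
Line 2: ['laser', 'you', 'open'] (min_width=14, slack=3)
Line 3: ['blue', 'read', 'at'] (min_width=12, slack=5)
Line 4: ['light', 'island'] (min_width=12, slack=5)
Line 5: ['language', 'wolf', 'bed'] (min_width=17, slack=0)
Line 6: ['yellow', 'be'] (min_width=9, slack=8)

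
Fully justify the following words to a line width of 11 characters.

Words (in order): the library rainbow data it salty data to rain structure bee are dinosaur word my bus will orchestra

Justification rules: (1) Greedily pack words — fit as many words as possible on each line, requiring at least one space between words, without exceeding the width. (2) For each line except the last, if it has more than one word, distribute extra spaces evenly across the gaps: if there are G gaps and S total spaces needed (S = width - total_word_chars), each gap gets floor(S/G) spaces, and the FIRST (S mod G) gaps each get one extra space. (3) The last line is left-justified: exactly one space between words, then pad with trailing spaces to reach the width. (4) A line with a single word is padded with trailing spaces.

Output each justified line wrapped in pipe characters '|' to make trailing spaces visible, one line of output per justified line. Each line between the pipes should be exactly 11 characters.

Line 1: ['the', 'library'] (min_width=11, slack=0)
Line 2: ['rainbow'] (min_width=7, slack=4)
Line 3: ['data', 'it'] (min_width=7, slack=4)
Line 4: ['salty', 'data'] (min_width=10, slack=1)
Line 5: ['to', 'rain'] (min_width=7, slack=4)
Line 6: ['structure'] (min_width=9, slack=2)
Line 7: ['bee', 'are'] (min_width=7, slack=4)
Line 8: ['dinosaur'] (min_width=8, slack=3)
Line 9: ['word', 'my', 'bus'] (min_width=11, slack=0)
Line 10: ['will'] (min_width=4, slack=7)
Line 11: ['orchestra'] (min_width=9, slack=2)

Answer: |the library|
|rainbow    |
|data     it|
|salty  data|
|to     rain|
|structure  |
|bee     are|
|dinosaur   |
|word my bus|
|will       |
|orchestra  |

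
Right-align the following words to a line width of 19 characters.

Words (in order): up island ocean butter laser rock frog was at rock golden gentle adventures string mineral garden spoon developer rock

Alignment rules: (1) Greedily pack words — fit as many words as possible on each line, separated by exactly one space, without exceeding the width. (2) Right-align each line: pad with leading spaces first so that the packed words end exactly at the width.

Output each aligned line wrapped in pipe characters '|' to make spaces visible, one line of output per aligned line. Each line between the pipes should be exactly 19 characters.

Answer: |    up island ocean|
|  butter laser rock|
|   frog was at rock|
|      golden gentle|
|  adventures string|
|     mineral garden|
|    spoon developer|
|               rock|

Derivation:
Line 1: ['up', 'island', 'ocean'] (min_width=15, slack=4)
Line 2: ['butter', 'laser', 'rock'] (min_width=17, slack=2)
Line 3: ['frog', 'was', 'at', 'rock'] (min_width=16, slack=3)
Line 4: ['golden', 'gentle'] (min_width=13, slack=6)
Line 5: ['adventures', 'string'] (min_width=17, slack=2)
Line 6: ['mineral', 'garden'] (min_width=14, slack=5)
Line 7: ['spoon', 'developer'] (min_width=15, slack=4)
Line 8: ['rock'] (min_width=4, slack=15)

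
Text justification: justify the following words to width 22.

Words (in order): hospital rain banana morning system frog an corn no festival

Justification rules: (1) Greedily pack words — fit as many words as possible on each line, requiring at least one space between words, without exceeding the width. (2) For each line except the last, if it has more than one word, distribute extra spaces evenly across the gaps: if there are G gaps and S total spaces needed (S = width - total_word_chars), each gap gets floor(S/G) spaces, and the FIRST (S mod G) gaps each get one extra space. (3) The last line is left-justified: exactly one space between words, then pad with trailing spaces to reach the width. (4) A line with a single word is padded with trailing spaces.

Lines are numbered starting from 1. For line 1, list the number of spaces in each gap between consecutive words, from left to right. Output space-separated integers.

Line 1: ['hospital', 'rain', 'banana'] (min_width=20, slack=2)
Line 2: ['morning', 'system', 'frog', 'an'] (min_width=22, slack=0)
Line 3: ['corn', 'no', 'festival'] (min_width=16, slack=6)

Answer: 2 2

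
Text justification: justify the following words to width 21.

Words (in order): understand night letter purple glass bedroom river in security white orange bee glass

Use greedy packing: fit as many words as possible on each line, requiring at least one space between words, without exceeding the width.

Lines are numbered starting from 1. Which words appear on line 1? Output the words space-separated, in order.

Answer: understand night

Derivation:
Line 1: ['understand', 'night'] (min_width=16, slack=5)
Line 2: ['letter', 'purple', 'glass'] (min_width=19, slack=2)
Line 3: ['bedroom', 'river', 'in'] (min_width=16, slack=5)
Line 4: ['security', 'white', 'orange'] (min_width=21, slack=0)
Line 5: ['bee', 'glass'] (min_width=9, slack=12)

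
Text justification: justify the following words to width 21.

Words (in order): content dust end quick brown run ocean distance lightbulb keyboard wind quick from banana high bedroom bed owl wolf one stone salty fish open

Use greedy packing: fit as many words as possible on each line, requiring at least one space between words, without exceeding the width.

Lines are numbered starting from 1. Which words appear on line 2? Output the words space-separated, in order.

Line 1: ['content', 'dust', 'end'] (min_width=16, slack=5)
Line 2: ['quick', 'brown', 'run', 'ocean'] (min_width=21, slack=0)
Line 3: ['distance', 'lightbulb'] (min_width=18, slack=3)
Line 4: ['keyboard', 'wind', 'quick'] (min_width=19, slack=2)
Line 5: ['from', 'banana', 'high'] (min_width=16, slack=5)
Line 6: ['bedroom', 'bed', 'owl', 'wolf'] (min_width=20, slack=1)
Line 7: ['one', 'stone', 'salty', 'fish'] (min_width=20, slack=1)
Line 8: ['open'] (min_width=4, slack=17)

Answer: quick brown run ocean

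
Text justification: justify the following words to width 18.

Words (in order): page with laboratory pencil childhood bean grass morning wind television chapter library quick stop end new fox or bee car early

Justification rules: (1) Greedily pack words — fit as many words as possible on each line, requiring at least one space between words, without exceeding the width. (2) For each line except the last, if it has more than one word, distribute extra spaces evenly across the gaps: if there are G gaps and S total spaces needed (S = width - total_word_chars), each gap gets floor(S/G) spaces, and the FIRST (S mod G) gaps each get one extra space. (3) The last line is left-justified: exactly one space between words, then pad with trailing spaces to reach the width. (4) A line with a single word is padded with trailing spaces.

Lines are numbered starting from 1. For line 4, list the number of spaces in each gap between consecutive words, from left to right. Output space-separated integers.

Answer: 1 1

Derivation:
Line 1: ['page', 'with'] (min_width=9, slack=9)
Line 2: ['laboratory', 'pencil'] (min_width=17, slack=1)
Line 3: ['childhood', 'bean'] (min_width=14, slack=4)
Line 4: ['grass', 'morning', 'wind'] (min_width=18, slack=0)
Line 5: ['television', 'chapter'] (min_width=18, slack=0)
Line 6: ['library', 'quick', 'stop'] (min_width=18, slack=0)
Line 7: ['end', 'new', 'fox', 'or', 'bee'] (min_width=18, slack=0)
Line 8: ['car', 'early'] (min_width=9, slack=9)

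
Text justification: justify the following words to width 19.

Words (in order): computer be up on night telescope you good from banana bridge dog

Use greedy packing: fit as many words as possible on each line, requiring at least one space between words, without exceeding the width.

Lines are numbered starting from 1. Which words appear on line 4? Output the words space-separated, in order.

Answer: bridge dog

Derivation:
Line 1: ['computer', 'be', 'up', 'on'] (min_width=17, slack=2)
Line 2: ['night', 'telescope', 'you'] (min_width=19, slack=0)
Line 3: ['good', 'from', 'banana'] (min_width=16, slack=3)
Line 4: ['bridge', 'dog'] (min_width=10, slack=9)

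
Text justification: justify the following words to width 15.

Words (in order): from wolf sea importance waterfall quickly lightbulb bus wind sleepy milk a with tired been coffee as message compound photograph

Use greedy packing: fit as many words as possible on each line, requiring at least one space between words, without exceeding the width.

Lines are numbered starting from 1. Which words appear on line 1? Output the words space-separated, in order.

Line 1: ['from', 'wolf', 'sea'] (min_width=13, slack=2)
Line 2: ['importance'] (min_width=10, slack=5)
Line 3: ['waterfall'] (min_width=9, slack=6)
Line 4: ['quickly'] (min_width=7, slack=8)
Line 5: ['lightbulb', 'bus'] (min_width=13, slack=2)
Line 6: ['wind', 'sleepy'] (min_width=11, slack=4)
Line 7: ['milk', 'a', 'with'] (min_width=11, slack=4)
Line 8: ['tired', 'been'] (min_width=10, slack=5)
Line 9: ['coffee', 'as'] (min_width=9, slack=6)
Line 10: ['message'] (min_width=7, slack=8)
Line 11: ['compound'] (min_width=8, slack=7)
Line 12: ['photograph'] (min_width=10, slack=5)

Answer: from wolf sea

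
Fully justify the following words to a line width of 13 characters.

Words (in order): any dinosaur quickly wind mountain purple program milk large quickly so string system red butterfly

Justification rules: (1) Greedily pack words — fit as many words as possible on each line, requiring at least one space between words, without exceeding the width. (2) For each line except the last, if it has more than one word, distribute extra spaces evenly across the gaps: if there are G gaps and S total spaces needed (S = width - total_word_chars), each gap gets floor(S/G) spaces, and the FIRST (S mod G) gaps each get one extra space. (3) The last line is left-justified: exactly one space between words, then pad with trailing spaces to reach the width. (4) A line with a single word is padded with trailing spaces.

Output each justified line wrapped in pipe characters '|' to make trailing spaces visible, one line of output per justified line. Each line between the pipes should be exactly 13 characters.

Answer: |any  dinosaur|
|quickly  wind|
|mountain     |
|purple       |
|program  milk|
|large quickly|
|so     string|
|system    red|
|butterfly    |

Derivation:
Line 1: ['any', 'dinosaur'] (min_width=12, slack=1)
Line 2: ['quickly', 'wind'] (min_width=12, slack=1)
Line 3: ['mountain'] (min_width=8, slack=5)
Line 4: ['purple'] (min_width=6, slack=7)
Line 5: ['program', 'milk'] (min_width=12, slack=1)
Line 6: ['large', 'quickly'] (min_width=13, slack=0)
Line 7: ['so', 'string'] (min_width=9, slack=4)
Line 8: ['system', 'red'] (min_width=10, slack=3)
Line 9: ['butterfly'] (min_width=9, slack=4)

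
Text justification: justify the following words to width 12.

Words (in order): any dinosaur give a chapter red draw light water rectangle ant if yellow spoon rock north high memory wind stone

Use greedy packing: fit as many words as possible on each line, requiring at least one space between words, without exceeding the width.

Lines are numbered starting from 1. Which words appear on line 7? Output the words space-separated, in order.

Line 1: ['any', 'dinosaur'] (min_width=12, slack=0)
Line 2: ['give', 'a'] (min_width=6, slack=6)
Line 3: ['chapter', 'red'] (min_width=11, slack=1)
Line 4: ['draw', 'light'] (min_width=10, slack=2)
Line 5: ['water'] (min_width=5, slack=7)
Line 6: ['rectangle'] (min_width=9, slack=3)
Line 7: ['ant', 'if'] (min_width=6, slack=6)
Line 8: ['yellow', 'spoon'] (min_width=12, slack=0)
Line 9: ['rock', 'north'] (min_width=10, slack=2)
Line 10: ['high', 'memory'] (min_width=11, slack=1)
Line 11: ['wind', 'stone'] (min_width=10, slack=2)

Answer: ant if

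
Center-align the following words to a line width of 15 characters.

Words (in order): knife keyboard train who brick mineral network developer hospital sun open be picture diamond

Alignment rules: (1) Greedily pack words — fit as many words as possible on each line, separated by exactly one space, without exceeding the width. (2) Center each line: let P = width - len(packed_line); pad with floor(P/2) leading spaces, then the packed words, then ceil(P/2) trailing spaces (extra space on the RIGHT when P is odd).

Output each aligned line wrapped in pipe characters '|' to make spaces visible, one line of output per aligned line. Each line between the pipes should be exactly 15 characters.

Answer: |knife keyboard |
|train who brick|
|mineral network|
|   developer   |
| hospital sun  |
|open be picture|
|    diamond    |

Derivation:
Line 1: ['knife', 'keyboard'] (min_width=14, slack=1)
Line 2: ['train', 'who', 'brick'] (min_width=15, slack=0)
Line 3: ['mineral', 'network'] (min_width=15, slack=0)
Line 4: ['developer'] (min_width=9, slack=6)
Line 5: ['hospital', 'sun'] (min_width=12, slack=3)
Line 6: ['open', 'be', 'picture'] (min_width=15, slack=0)
Line 7: ['diamond'] (min_width=7, slack=8)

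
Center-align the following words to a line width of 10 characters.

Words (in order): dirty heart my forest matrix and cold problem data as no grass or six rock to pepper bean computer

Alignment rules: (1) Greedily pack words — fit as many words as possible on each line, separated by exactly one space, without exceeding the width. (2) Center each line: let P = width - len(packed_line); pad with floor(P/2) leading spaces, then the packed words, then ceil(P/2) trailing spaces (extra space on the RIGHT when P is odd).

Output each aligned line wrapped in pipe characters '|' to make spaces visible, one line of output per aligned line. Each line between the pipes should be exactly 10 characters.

Answer: |  dirty   |
| heart my |
|  forest  |
|matrix and|
|   cold   |
| problem  |
|data as no|
| grass or |
| six rock |
|to pepper |
|   bean   |
| computer |

Derivation:
Line 1: ['dirty'] (min_width=5, slack=5)
Line 2: ['heart', 'my'] (min_width=8, slack=2)
Line 3: ['forest'] (min_width=6, slack=4)
Line 4: ['matrix', 'and'] (min_width=10, slack=0)
Line 5: ['cold'] (min_width=4, slack=6)
Line 6: ['problem'] (min_width=7, slack=3)
Line 7: ['data', 'as', 'no'] (min_width=10, slack=0)
Line 8: ['grass', 'or'] (min_width=8, slack=2)
Line 9: ['six', 'rock'] (min_width=8, slack=2)
Line 10: ['to', 'pepper'] (min_width=9, slack=1)
Line 11: ['bean'] (min_width=4, slack=6)
Line 12: ['computer'] (min_width=8, slack=2)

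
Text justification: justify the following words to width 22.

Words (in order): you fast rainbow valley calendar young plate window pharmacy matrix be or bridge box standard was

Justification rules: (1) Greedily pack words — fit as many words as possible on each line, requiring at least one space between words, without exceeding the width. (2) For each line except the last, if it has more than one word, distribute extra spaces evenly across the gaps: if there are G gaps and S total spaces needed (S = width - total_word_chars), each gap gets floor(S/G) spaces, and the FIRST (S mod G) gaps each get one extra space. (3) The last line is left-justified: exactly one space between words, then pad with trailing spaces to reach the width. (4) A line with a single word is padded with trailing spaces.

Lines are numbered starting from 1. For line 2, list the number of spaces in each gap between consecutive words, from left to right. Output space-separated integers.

Line 1: ['you', 'fast', 'rainbow'] (min_width=16, slack=6)
Line 2: ['valley', 'calendar', 'young'] (min_width=21, slack=1)
Line 3: ['plate', 'window', 'pharmacy'] (min_width=21, slack=1)
Line 4: ['matrix', 'be', 'or', 'bridge'] (min_width=19, slack=3)
Line 5: ['box', 'standard', 'was'] (min_width=16, slack=6)

Answer: 2 1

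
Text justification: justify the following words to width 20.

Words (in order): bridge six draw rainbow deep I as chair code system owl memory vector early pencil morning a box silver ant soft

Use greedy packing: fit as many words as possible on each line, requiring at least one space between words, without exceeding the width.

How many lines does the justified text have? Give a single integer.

Answer: 7

Derivation:
Line 1: ['bridge', 'six', 'draw'] (min_width=15, slack=5)
Line 2: ['rainbow', 'deep', 'I', 'as'] (min_width=17, slack=3)
Line 3: ['chair', 'code', 'system'] (min_width=17, slack=3)
Line 4: ['owl', 'memory', 'vector'] (min_width=17, slack=3)
Line 5: ['early', 'pencil', 'morning'] (min_width=20, slack=0)
Line 6: ['a', 'box', 'silver', 'ant'] (min_width=16, slack=4)
Line 7: ['soft'] (min_width=4, slack=16)
Total lines: 7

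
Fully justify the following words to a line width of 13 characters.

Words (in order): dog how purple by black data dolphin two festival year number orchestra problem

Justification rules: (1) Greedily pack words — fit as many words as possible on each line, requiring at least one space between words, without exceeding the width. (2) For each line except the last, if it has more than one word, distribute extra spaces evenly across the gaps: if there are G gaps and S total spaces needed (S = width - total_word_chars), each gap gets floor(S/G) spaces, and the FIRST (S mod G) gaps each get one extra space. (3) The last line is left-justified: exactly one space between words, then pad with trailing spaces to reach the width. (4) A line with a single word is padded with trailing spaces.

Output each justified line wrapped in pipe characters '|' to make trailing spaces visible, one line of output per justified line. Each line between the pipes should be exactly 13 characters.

Line 1: ['dog', 'how'] (min_width=7, slack=6)
Line 2: ['purple', 'by'] (min_width=9, slack=4)
Line 3: ['black', 'data'] (min_width=10, slack=3)
Line 4: ['dolphin', 'two'] (min_width=11, slack=2)
Line 5: ['festival', 'year'] (min_width=13, slack=0)
Line 6: ['number'] (min_width=6, slack=7)
Line 7: ['orchestra'] (min_width=9, slack=4)
Line 8: ['problem'] (min_width=7, slack=6)

Answer: |dog       how|
|purple     by|
|black    data|
|dolphin   two|
|festival year|
|number       |
|orchestra    |
|problem      |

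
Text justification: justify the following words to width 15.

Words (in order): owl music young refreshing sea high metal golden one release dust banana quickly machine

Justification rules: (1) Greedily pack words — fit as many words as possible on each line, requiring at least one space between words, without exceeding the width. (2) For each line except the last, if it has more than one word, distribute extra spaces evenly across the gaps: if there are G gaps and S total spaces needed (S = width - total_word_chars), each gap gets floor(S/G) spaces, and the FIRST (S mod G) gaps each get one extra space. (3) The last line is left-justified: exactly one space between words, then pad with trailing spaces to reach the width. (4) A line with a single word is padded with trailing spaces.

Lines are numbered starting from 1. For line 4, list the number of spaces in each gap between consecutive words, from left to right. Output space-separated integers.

Answer: 6

Derivation:
Line 1: ['owl', 'music', 'young'] (min_width=15, slack=0)
Line 2: ['refreshing', 'sea'] (min_width=14, slack=1)
Line 3: ['high', 'metal'] (min_width=10, slack=5)
Line 4: ['golden', 'one'] (min_width=10, slack=5)
Line 5: ['release', 'dust'] (min_width=12, slack=3)
Line 6: ['banana', 'quickly'] (min_width=14, slack=1)
Line 7: ['machine'] (min_width=7, slack=8)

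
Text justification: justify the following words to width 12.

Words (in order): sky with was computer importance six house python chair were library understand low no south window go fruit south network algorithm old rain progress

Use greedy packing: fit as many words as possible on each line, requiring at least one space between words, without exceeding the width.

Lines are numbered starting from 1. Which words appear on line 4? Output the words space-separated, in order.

Line 1: ['sky', 'with', 'was'] (min_width=12, slack=0)
Line 2: ['computer'] (min_width=8, slack=4)
Line 3: ['importance'] (min_width=10, slack=2)
Line 4: ['six', 'house'] (min_width=9, slack=3)
Line 5: ['python', 'chair'] (min_width=12, slack=0)
Line 6: ['were', 'library'] (min_width=12, slack=0)
Line 7: ['understand'] (min_width=10, slack=2)
Line 8: ['low', 'no', 'south'] (min_width=12, slack=0)
Line 9: ['window', 'go'] (min_width=9, slack=3)
Line 10: ['fruit', 'south'] (min_width=11, slack=1)
Line 11: ['network'] (min_width=7, slack=5)
Line 12: ['algorithm'] (min_width=9, slack=3)
Line 13: ['old', 'rain'] (min_width=8, slack=4)
Line 14: ['progress'] (min_width=8, slack=4)

Answer: six house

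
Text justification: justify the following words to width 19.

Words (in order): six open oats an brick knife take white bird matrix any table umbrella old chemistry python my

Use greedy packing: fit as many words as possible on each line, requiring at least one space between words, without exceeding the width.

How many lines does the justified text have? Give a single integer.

Line 1: ['six', 'open', 'oats', 'an'] (min_width=16, slack=3)
Line 2: ['brick', 'knife', 'take'] (min_width=16, slack=3)
Line 3: ['white', 'bird', 'matrix'] (min_width=17, slack=2)
Line 4: ['any', 'table', 'umbrella'] (min_width=18, slack=1)
Line 5: ['old', 'chemistry'] (min_width=13, slack=6)
Line 6: ['python', 'my'] (min_width=9, slack=10)
Total lines: 6

Answer: 6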